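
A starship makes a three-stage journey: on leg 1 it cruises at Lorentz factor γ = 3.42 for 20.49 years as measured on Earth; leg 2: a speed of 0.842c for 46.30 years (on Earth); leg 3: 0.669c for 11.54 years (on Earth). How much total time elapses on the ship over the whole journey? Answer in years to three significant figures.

τ = 39.5 years

Leg 1: γ = 3.42; τ_1 = 20.49/3.420 = 5.991 years.
Leg 2: γ = 1/√(1 − 0.842²) = 1/√0.2910 = 1.854; τ_2 = 46.30/1.854 = 24.98 years.
Leg 3: γ = 1/√(1 − 0.669²) = 1/√0.5524 = 1.345; τ_3 = 11.54/1.345 = 8.577 years.
Total: 5.991 + 24.98 + 8.577 years.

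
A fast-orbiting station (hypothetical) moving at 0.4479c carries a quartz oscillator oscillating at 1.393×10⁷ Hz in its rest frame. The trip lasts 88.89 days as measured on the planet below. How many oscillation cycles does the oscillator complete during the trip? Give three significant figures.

N = 9.57×10¹³

γ = 1/√(1 − 0.4479²) = 1/√0.7994 = 1.118
The oscillator's own cycle count is N = f × τ where τ is the proper time aboard the station. τ = Δt/γ = 88.89/1.118 = 79.48 days = 6.867×10⁶ s.
N = 1.393×10⁷ × 6.867×10⁶ = 9.565×10¹³.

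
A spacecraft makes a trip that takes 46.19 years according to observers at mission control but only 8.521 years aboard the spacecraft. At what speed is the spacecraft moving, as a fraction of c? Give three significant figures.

The proper time is measured aboard the spacecraft (both events occur at the spacecraft's location); Δt is measured at mission control. γ = Δt/τ = 46.19/8.521 = 5.421.
β = √(1 − 1/γ²) = √(1 − 0.03403) = √0.9660

v = 0.983c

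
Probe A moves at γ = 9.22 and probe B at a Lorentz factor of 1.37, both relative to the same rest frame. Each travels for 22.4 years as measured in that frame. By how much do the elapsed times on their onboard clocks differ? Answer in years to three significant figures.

A: γ = 9.22; τ_A = 22.4/9.220 = 2.430 years.
B: γ = 1.37; τ_B = 22.4/1.370 = 16.35 years.

|τ_A − τ_B| = 13.9 years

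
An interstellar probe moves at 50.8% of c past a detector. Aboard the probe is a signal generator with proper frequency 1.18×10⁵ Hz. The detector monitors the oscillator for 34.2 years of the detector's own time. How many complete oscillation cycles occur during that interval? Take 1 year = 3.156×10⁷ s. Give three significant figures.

β = 0.508; γ = 1/√(1 − 0.508²) = 1/√0.7419 = 1.161
During 34.2 years of lab time, the oscillator's proper time advances by τ = Δt/γ = 34.2/1.161 = 29.46 years = 9.297×10⁸ s.
N = f × τ = 1.18×10⁵ × 9.297×10⁸ = 1.097×10¹⁴.

N = 1.10×10¹⁴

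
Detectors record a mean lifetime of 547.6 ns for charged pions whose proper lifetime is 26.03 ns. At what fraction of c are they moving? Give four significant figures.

β = 0.9989

γ = Δt/τ₀ = 547.6/26.03 = 21.04
β = √(1 − 1/γ²) = √(1 − 0.002260) = √0.9977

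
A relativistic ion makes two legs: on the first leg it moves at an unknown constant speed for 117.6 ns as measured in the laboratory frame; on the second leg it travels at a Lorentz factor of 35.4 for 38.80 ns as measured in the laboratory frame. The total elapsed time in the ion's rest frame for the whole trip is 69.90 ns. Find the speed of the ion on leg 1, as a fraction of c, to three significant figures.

Leg 1: speed unknown; τ_1 = 117.6/γ_1.
Leg 2: γ = 35.4; τ_2 = 38.80/35.40 = 1.096 ns.
Total proper time: τ_1 + 1.096 = 69.90, so τ_1 = 69.90 − 1.096 = 68.80 ns.
γ_1 = 117.6/68.80 = 1.709; β = √(1 − 1/γ²) = √0.6577.

β = 0.811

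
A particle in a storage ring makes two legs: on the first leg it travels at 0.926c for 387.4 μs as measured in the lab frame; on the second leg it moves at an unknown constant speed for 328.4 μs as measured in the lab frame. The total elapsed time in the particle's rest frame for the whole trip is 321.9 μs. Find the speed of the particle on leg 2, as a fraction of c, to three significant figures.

Leg 1: γ = 1/√(1 − 0.926²) = 1/√0.1425 = 2.649; τ_1 = 387.4/2.649 = 146.3 μs.
Leg 2: speed unknown; τ_2 = 328.4/γ_2.
Total proper time: 146.3 + τ_2 = 321.9, so τ_2 = 321.9 − 146.3 = 175.6 μs.
γ_2 = 328.4/175.6 = 1.870; β = √(1 − 1/γ²) = √0.7139.

β = 0.845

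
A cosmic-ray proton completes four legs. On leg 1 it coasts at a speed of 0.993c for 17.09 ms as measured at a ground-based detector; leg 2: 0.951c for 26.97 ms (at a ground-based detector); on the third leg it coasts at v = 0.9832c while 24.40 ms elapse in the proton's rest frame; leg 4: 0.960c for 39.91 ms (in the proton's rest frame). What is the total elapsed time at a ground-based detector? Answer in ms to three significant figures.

Leg 1: 17.09 ms is already measured at a ground-based detector.
Leg 2: 26.97 ms is already measured at a ground-based detector.
Leg 3: γ = 1/√(1 − 0.9832²) = 1/√0.03332 = 5.479; Δt_3 = 5.479 × 24.40 = 133.7 ms.
Leg 4: γ = 1/√(1 − 0.960²) = 25/7 ≈ 3.571; Δt_4 = 3.571 × 39.91 = 142.5 ms.
Total: 17.09 + 26.97 + 133.7 + 142.5 ms.

Δt = 320 ms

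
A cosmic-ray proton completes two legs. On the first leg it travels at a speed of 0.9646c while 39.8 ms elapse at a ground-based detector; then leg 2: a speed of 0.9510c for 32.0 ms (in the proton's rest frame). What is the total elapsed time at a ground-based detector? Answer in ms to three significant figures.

Δt = 143 ms

Leg 1: 39.8 ms is already measured at a ground-based detector.
Leg 2: γ = 1/√(1 − 0.9510²) = 1/√0.09560 = 3.234; Δt_2 = 3.234 × 32.0 = 103.5 ms.
Total: 39.80 + 103.5 ms.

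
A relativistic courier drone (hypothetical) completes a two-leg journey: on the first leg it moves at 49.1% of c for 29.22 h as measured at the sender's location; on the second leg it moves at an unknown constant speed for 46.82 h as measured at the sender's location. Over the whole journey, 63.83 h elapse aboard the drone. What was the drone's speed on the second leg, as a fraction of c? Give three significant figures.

Leg 1: β = 0.491; γ = 1/√(1 − 0.491²) = 1/√0.7589 = 1.148; τ_1 = 29.22/1.148 = 25.46 h.
Leg 2: speed unknown; τ_2 = 46.82/γ_2.
Total proper time: 25.46 + τ_2 = 63.83, so τ_2 = 63.83 − 25.46 = 38.37 h.
γ_2 = 46.82/38.37 = 1.220; β = √(1 − 1/γ²) = √0.3282.

β = 0.573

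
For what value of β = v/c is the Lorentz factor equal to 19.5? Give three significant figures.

β = 0.999

β = √(1 − 1/γ²) = √(1 − 1/19.5²) = √(1 − 0.002630) = √0.9974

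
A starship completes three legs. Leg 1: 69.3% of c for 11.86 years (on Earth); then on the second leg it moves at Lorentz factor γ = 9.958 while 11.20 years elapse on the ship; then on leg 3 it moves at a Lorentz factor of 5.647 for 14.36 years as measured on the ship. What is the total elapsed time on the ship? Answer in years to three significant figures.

τ = 34.1 years

Leg 1: β = 0.693; γ = 1/√(1 − 0.693²) = 1/√0.5198 = 1.387; τ_1 = 11.86/1.387 = 8.550 years.
Leg 2: 11.20 years is already measured on the ship.
Leg 3: 14.36 years is already measured on the ship.
Total: 8.550 + 11.20 + 14.36 years.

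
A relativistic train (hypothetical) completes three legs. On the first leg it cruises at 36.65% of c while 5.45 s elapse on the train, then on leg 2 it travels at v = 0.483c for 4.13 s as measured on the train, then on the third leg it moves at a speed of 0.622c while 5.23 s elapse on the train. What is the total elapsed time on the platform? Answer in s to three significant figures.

Δt = 17.3 s

Leg 1: β = 0.3665; γ = 1/√(1 − 0.3665²) = 1/√0.8657 = 1.075; Δt_1 = 1.075 × 5.45 = 5.858 s.
Leg 2: γ = 1/√(1 − 0.483²) = 1/√0.7667 = 1.142; Δt_2 = 1.142 × 4.13 = 4.717 s.
Leg 3: γ = 1/√(1 − 0.622²) = 1/√0.6131 = 1.277; Δt_3 = 1.277 × 5.23 = 6.679 s.
Total: 5.858 + 4.717 + 6.679 s.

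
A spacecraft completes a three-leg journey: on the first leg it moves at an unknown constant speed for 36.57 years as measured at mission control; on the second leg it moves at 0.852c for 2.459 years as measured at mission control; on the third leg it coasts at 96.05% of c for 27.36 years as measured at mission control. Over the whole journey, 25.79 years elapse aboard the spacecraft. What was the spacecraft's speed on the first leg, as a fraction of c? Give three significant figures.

Leg 1: speed unknown; τ_1 = 36.57/γ_1.
Leg 2: γ = 1/√(1 − 0.852²) = 1/√0.2741 = 1.910; τ_2 = 2.459/1.910 = 1.287 years.
Leg 3: β = 0.9605; γ = 1/√(1 − 0.9605²) = 1/√0.07744 = 3.594; τ_3 = 27.36/3.594 = 7.614 years.
Total proper time: τ_1 + 1.287 + 7.614 = 25.79, so τ_1 = 25.79 − 8.901 = 16.89 years.
γ_1 = 36.57/16.89 = 2.165; β = √(1 − 1/γ²) = √0.7867.

β = 0.887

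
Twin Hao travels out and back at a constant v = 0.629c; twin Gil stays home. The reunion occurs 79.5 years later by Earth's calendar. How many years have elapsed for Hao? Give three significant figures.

γ = 1/√(1 − 0.629²) = 1/√0.6044 = 1.286
Hao's clock measures proper time along the trip: τ = Δt/γ = 79.5/1.286 years.

τ = 61.8 years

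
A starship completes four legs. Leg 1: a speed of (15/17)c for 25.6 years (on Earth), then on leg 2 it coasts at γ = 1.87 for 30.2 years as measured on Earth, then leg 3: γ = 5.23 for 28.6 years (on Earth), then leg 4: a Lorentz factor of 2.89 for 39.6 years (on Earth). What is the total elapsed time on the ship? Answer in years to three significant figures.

τ = 47.4 years

Leg 1: γ = 1/√(1 − (15/17)²) = 17/8 = 2.125; τ_1 = 25.6/2.125 = 12.05 years.
Leg 2: γ = 1.87; τ_2 = 30.2/1.870 = 16.15 years.
Leg 3: γ = 5.23; τ_3 = 28.6/5.230 = 5.468 years.
Leg 4: γ = 2.89; τ_4 = 39.6/2.890 = 13.70 years.
Total: 12.05 + 16.15 + 5.468 + 13.70 years.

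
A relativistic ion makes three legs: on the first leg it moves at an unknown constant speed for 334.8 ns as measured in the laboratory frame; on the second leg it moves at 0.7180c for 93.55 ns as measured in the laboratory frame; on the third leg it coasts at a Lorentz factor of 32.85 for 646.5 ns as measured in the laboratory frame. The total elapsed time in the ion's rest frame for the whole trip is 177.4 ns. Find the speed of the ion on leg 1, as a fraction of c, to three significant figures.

Leg 1: speed unknown; τ_1 = 334.8/γ_1.
Leg 2: γ = 1/√(1 − 0.7180²) = 1/√0.4845 = 1.437; τ_2 = 93.55/1.437 = 65.11 ns.
Leg 3: γ = 32.85; τ_3 = 646.5/32.85 = 19.68 ns.
Total proper time: τ_1 + 65.11 + 19.68 = 177.4, so τ_1 = 177.4 − 84.80 = 92.60 ns.
γ_1 = 334.8/92.60 = 3.615; β = √(1 − 1/γ²) = √0.9235.

β = 0.961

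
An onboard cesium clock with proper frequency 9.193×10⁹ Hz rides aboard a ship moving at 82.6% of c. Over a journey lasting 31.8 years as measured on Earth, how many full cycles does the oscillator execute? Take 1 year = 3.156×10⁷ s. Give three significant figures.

β = 0.826; γ = 1/√(1 − 0.826²) = 1/√0.3177 = 1.774
The oscillator's own cycle count is N = f × τ where τ is the proper time on the ship. τ = Δt/γ = 31.8/1.774 = 17.92 years = 5.657×10⁸ s.
N = 9.193×10⁹ × 5.657×10⁸ = 5.201×10¹⁸.

N = 5.20×10¹⁸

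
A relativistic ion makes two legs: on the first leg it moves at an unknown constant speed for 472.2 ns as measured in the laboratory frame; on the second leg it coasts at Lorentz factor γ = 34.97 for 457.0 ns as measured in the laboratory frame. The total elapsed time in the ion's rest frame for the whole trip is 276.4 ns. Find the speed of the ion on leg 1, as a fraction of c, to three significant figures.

Leg 1: speed unknown; τ_1 = 472.2/γ_1.
Leg 2: γ = 34.97; τ_2 = 457.0/34.97 = 13.07 ns.
Total proper time: τ_1 + 13.07 = 276.4, so τ_1 = 276.4 − 13.07 = 263.3 ns.
γ_1 = 472.2/263.3 = 1.793; β = √(1 − 1/γ²) = √0.6890.

β = 0.830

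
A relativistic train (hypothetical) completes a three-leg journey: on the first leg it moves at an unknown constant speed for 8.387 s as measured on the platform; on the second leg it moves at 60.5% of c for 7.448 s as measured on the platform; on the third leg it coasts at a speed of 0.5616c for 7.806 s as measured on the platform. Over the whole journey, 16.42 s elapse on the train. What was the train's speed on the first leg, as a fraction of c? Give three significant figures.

Leg 1: speed unknown; τ_1 = 8.387/γ_1.
Leg 2: β = 0.605; γ = 1/√(1 − 0.605²) = 1/√0.6340 = 1.256; τ_2 = 7.448/1.256 = 5.930 s.
Leg 3: γ = 1/√(1 − 0.5616²) = 1/√0.6846 = 1.209; τ_3 = 7.806/1.209 = 6.459 s.
Total proper time: τ_1 + 5.930 + 6.459 = 16.42, so τ_1 = 16.42 − 12.39 = 4.031 s.
γ_1 = 8.387/4.031 = 2.081; β = √(1 − 1/γ²) = √0.7690.

β = 0.877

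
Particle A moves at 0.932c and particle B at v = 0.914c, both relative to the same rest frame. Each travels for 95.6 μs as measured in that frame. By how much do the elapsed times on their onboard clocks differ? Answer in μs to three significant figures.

|τ_A − τ_B| = 4.14 μs

A: γ = 1/√(1 − 0.932²) = 1/√0.1314 = 2.759; τ_A = 95.6/2.759 = 34.65 μs.
B: γ = 1/√(1 − 0.914²) = 1/√0.1646 = 2.465; τ_B = 95.6/2.465 = 38.79 μs.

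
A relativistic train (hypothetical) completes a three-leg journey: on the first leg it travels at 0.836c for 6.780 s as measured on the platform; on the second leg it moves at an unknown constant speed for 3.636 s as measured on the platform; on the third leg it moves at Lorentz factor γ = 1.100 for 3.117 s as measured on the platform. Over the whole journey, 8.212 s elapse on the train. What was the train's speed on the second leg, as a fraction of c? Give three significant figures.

β = 0.890

Leg 1: γ = 1/√(1 − 0.836²) = 1/√0.3011 = 1.822; τ_1 = 6.780/1.822 = 3.720 s.
Leg 2: speed unknown; τ_2 = 3.636/γ_2.
Leg 3: γ = 1.100; τ_3 = 3.117/1.100 = 2.834 s.
Total proper time: 3.720 + τ_2 + 2.834 = 8.212, so τ_2 = 8.212 − 6.554 = 1.658 s.
γ_2 = 3.636/1.658 = 2.193; β = √(1 − 1/γ²) = √0.7921.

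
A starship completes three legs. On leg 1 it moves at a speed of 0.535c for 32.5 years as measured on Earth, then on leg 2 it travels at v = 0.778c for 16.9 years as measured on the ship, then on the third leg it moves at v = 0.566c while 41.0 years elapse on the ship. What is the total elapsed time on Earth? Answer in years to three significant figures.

Δt = 109 years

Leg 1: 32.5 years is already measured on Earth.
Leg 2: γ = 1/√(1 − 0.778²) = 1/√0.3947 = 1.592; Δt_2 = 1.592 × 16.9 = 26.90 years.
Leg 3: γ = 1/√(1 − 0.566²) = 1/√0.6796 = 1.213; Δt_3 = 1.213 × 41.0 = 49.73 years.
Total: 32.50 + 26.90 + 49.73 years.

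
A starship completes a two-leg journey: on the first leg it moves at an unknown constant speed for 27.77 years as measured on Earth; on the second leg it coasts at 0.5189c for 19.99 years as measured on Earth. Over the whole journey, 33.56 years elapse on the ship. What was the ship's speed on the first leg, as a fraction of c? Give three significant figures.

Leg 1: speed unknown; τ_1 = 27.77/γ_1.
Leg 2: γ = 1/√(1 − 0.5189²) = 1/√0.7307 = 1.170; τ_2 = 19.99/1.170 = 17.09 years.
Total proper time: τ_1 + 17.09 = 33.56, so τ_1 = 33.56 − 17.09 = 16.47 years.
γ_1 = 27.77/16.47 = 1.686; β = √(1 − 1/γ²) = √0.6482.

β = 0.805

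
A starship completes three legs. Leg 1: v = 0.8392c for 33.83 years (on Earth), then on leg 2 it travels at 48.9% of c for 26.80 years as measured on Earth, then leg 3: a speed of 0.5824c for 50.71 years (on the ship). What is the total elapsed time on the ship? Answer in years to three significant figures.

τ = 92.5 years

Leg 1: γ = 1/√(1 − 0.8392²) = 1/√0.2957 = 1.839; τ_1 = 33.83/1.839 = 18.40 years.
Leg 2: β = 0.489; γ = 1/√(1 − 0.489²) = 1/√0.7609 = 1.146; τ_2 = 26.80/1.146 = 23.38 years.
Leg 3: 50.71 years is already measured on the ship.
Total: 18.40 + 23.38 + 50.71 years.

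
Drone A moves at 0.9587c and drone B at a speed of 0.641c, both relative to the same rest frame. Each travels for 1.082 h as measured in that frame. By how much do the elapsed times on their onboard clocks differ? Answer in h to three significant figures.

A: γ = 1/√(1 − 0.9587²) = 1/√0.08089 = 3.516; τ_A = 1.082/3.516 = 0.3077 h.
B: γ = 1/√(1 − 0.641²) = 1/√0.5891 = 1.303; τ_B = 1.082/1.303 = 0.8305 h.

|τ_A − τ_B| = 0.523 h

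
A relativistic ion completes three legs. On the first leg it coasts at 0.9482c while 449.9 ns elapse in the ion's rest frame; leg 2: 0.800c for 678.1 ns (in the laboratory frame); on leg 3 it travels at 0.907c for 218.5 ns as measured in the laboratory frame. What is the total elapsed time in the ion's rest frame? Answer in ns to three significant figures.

τ = 949 ns

Leg 1: 449.9 ns is already measured in the ion's rest frame.
Leg 2: γ = 1/√(1 − 0.800²) = 5/3 ≈ 1.667; τ_2 = 678.1/1.667 = 406.9 ns.
Leg 3: γ = 1/√(1 − 0.907²) = 1/√0.1774 = 2.375; τ_3 = 218.5/2.375 = 92.02 ns.
Total: 449.9 + 406.9 + 92.02 ns.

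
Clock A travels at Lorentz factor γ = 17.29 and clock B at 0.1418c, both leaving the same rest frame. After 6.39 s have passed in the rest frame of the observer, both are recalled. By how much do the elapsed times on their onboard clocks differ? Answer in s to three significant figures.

|τ_A − τ_B| = 5.96 s

A: γ = 17.29; τ_A = 6.39/17.29 = 0.3696 s.
B: γ = 1/√(1 − 0.1418²) = 1/√0.9799 = 1.010; τ_B = 6.39/1.010 = 6.325 s.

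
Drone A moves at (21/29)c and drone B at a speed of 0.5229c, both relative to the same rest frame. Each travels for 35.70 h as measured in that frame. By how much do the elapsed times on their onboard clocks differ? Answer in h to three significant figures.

A: γ = 1/√(1 − (21/29)²) = 29/20 = 1.450; τ_A = 35.70/1.450 = 24.62 h.
B: γ = 1/√(1 − 0.5229²) = 1/√0.7266 = 1.173; τ_B = 35.70/1.173 = 30.43 h.

|τ_A − τ_B| = 5.81 h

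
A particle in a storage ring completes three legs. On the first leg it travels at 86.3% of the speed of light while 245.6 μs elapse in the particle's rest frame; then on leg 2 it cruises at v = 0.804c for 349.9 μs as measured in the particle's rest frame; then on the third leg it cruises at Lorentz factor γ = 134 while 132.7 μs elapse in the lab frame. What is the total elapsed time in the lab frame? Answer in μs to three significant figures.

Leg 1: β = 0.863; γ = 1/√(1 − 0.863²) = 1/√0.2552 = 1.979; Δt_1 = 1.979 × 245.6 = 486.1 μs.
Leg 2: γ = 1/√(1 − 0.804²) = 1/√0.3536 = 1.682; Δt_2 = 1.682 × 349.9 = 588.4 μs.
Leg 3: 132.7 μs is already measured in the lab frame.
Total: 486.1 + 588.4 + 132.7 μs.

Δt = 1210 μs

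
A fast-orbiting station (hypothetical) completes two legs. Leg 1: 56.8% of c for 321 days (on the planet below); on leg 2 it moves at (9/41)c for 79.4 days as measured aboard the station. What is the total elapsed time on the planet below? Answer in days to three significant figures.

Δt = 402 days

Leg 1: 321 days is already measured on the planet below.
Leg 2: γ = 1/√(1 − (9/41)²) = 41/40 = 1.025; Δt_2 = 1.025 × 79.4 = 81.39 days.
Total: 321.0 + 81.39 days.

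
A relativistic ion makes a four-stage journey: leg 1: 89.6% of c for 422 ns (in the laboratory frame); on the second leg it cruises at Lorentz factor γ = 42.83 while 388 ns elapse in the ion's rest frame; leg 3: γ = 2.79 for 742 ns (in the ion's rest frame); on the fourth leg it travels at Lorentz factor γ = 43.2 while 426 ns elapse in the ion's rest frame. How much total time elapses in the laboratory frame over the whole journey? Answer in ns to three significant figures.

Δt = 3.75×10⁴ ns

Leg 1: 422 ns is already measured in the laboratory frame.
Leg 2: γ = 42.83; Δt_2 = 42.83 × 388 = 1.662×10⁴ ns.
Leg 3: γ = 2.79; Δt_3 = 2.790 × 742 = 2070 ns.
Leg 4: γ = 43.2; Δt_4 = 43.20 × 426 = 1.840×10⁴ ns.
Total: 422.0 + 1.662×10⁴ + 2070 + 1.840×10⁴ ns.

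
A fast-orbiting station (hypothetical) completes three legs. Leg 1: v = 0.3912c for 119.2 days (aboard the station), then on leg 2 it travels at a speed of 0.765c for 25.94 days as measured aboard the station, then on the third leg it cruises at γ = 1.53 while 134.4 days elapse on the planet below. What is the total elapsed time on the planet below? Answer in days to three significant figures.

Leg 1: γ = 1/√(1 − 0.3912²) = 1/√0.8470 = 1.087; Δt_1 = 1.087 × 119.2 = 129.5 days.
Leg 2: γ = 1/√(1 − 0.765²) = 1/√0.4148 = 1.553; Δt_2 = 1.553 × 25.94 = 40.28 days.
Leg 3: 134.4 days is already measured on the planet below.
Total: 129.5 + 40.28 + 134.4 days.

Δt = 304 days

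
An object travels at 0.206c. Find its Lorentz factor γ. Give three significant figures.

γ = 1.02

γ = 1/√(1 − 0.206²) = 1/√0.9576 = 1.022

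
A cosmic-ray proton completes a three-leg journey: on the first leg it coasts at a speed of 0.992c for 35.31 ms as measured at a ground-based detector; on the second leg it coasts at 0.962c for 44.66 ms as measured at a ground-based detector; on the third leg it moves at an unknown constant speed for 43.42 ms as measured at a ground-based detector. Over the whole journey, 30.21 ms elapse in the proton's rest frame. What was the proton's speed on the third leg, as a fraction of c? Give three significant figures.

Leg 1: γ = 1/√(1 − 0.992²) = 1/√0.01594 = 7.922; τ_1 = 35.31/7.922 = 4.457 ms.
Leg 2: γ = 1/√(1 − 0.962²) = 1/√0.07456 = 3.662; τ_2 = 44.66/3.662 = 12.19 ms.
Leg 3: speed unknown; τ_3 = 43.42/γ_3.
Total proper time: 4.457 + 12.19 + τ_3 = 30.21, so τ_3 = 30.21 − 16.65 = 13.56 ms.
γ_3 = 43.42/13.56 = 3.203; β = √(1 − 1/γ²) = √0.9025.

β = 0.950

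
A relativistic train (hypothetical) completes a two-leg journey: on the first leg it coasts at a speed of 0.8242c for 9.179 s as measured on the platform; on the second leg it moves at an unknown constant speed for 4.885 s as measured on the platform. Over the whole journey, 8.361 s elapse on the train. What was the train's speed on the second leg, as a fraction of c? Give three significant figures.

Leg 1: γ = 1/√(1 − 0.8242²) = 1/√0.3207 = 1.766; τ_1 = 9.179/1.766 = 5.198 s.
Leg 2: speed unknown; τ_2 = 4.885/γ_2.
Total proper time: 5.198 + τ_2 = 8.361, so τ_2 = 8.361 − 5.198 = 3.163 s.
γ_2 = 4.885/3.163 = 1.544; β = √(1 − 1/γ²) = √0.5808.

β = 0.762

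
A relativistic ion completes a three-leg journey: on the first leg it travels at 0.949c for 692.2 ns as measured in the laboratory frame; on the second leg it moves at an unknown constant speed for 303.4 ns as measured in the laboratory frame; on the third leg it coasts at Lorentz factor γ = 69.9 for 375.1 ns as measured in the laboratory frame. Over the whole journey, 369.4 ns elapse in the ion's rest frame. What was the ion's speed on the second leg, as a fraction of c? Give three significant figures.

Leg 1: γ = 1/√(1 − 0.949²) = 1/√0.09940 = 3.172; τ_1 = 692.2/3.172 = 218.2 ns.
Leg 2: speed unknown; τ_2 = 303.4/γ_2.
Leg 3: γ = 69.9; τ_3 = 375.1/69.90 = 5.366 ns.
Total proper time: 218.2 + τ_2 + 5.366 = 369.4, so τ_2 = 369.4 − 223.6 = 145.8 ns.
γ_2 = 303.4/145.8 = 2.081; β = √(1 − 1/γ²) = √0.7691.

β = 0.877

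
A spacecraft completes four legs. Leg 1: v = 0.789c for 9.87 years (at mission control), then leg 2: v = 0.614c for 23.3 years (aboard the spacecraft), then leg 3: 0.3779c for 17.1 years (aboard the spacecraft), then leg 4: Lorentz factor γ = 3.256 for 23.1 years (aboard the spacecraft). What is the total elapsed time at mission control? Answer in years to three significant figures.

Leg 1: 9.87 years is already measured at mission control.
Leg 2: γ = 1/√(1 − 0.614²) = 1/√0.6230 = 1.267; Δt_2 = 1.267 × 23.3 = 29.52 years.
Leg 3: γ = 1/√(1 − 0.3779²) = 1/√0.8572 = 1.080; Δt_3 = 1.080 × 17.1 = 18.47 years.
Leg 4: γ = 3.256; Δt_4 = 3.256 × 23.1 = 75.21 years.
Total: 9.870 + 29.52 + 18.47 + 75.21 years.

Δt = 133 years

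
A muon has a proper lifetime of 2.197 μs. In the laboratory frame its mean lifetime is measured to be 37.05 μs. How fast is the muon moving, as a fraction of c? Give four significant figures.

γ = Δt/τ₀ = 37.05/2.197 = 16.86
β = √(1 − 1/γ²) = √(1 − 0.003516) = √0.9965

β = 0.9982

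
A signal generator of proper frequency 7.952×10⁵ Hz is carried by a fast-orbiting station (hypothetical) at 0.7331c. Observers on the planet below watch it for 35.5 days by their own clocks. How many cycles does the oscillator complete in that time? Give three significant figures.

γ = 1/√(1 − 0.7331²) = 1/√0.4626 = 1.470
During 35.5 days of lab time, the oscillator's proper time advances by τ = Δt/γ = 35.5/1.470 = 24.14 days = 2.086×10⁶ s.
N = f × τ = 7.952×10⁵ × 2.086×10⁶ = 1.659×10¹².

N = 1.66×10¹²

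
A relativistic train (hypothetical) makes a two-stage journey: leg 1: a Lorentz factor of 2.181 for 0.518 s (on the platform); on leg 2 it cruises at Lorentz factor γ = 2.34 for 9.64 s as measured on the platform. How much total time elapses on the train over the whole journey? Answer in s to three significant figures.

Leg 1: γ = 2.181; τ_1 = 0.518/2.181 = 0.2375 s.
Leg 2: γ = 2.34; τ_2 = 9.64/2.340 = 4.120 s.
Total: 0.2375 + 4.120 s.

τ = 4.36 s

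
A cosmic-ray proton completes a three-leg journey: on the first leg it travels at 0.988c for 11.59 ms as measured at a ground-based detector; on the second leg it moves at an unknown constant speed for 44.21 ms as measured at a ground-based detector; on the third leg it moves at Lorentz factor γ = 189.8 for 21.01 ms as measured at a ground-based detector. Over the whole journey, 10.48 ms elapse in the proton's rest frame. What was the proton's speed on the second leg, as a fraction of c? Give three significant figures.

β = 0.981

Leg 1: γ = 1/√(1 − 0.988²) = 1/√0.02386 = 6.474; τ_1 = 11.59/6.474 = 1.790 ms.
Leg 2: speed unknown; τ_2 = 44.21/γ_2.
Leg 3: γ = 189.8; τ_3 = 21.01/189.8 = 0.1107 ms.
Total proper time: 1.790 + τ_2 + 0.1107 = 10.48, so τ_2 = 10.48 − 1.901 = 8.579 ms.
γ_2 = 44.21/8.579 = 5.153; β = √(1 − 1/γ²) = √0.9623.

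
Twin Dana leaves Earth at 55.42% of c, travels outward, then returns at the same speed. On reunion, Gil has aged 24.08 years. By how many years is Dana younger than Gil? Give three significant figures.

Δt − τ = 4.04 years

β = 0.5542; γ = 1/√(1 − 0.5542²) = 1/√0.6929 = 1.201
Dana's elapsed proper time: τ = 24.08/1.201 = 20.04 years.
Age gap = Δt − τ = 24.08 − 20.04 years.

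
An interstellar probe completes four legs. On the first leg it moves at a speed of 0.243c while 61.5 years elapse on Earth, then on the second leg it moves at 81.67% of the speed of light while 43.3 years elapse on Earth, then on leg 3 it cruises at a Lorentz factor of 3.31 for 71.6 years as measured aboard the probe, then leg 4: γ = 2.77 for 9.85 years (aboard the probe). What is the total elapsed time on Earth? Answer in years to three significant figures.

Leg 1: 61.5 years is already measured on Earth.
Leg 2: 43.3 years is already measured on Earth.
Leg 3: γ = 3.31; Δt_3 = 3.310 × 71.6 = 237.0 years.
Leg 4: γ = 2.77; Δt_4 = 2.770 × 9.85 = 27.28 years.
Total: 61.50 + 43.30 + 237.0 + 27.28 years.

Δt = 369 years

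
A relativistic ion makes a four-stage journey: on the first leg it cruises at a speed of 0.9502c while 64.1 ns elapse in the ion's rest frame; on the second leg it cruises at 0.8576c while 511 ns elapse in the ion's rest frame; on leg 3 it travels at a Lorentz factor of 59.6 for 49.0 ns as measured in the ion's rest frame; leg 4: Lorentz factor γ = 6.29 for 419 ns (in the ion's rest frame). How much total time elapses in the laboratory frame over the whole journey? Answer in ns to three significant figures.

Δt = 6760 ns

Leg 1: γ = 1/√(1 − 0.9502²) = 1/√0.09712 = 3.209; Δt_1 = 3.209 × 64.1 = 205.7 ns.
Leg 2: γ = 1/√(1 − 0.8576²) = 1/√0.2645 = 1.944; Δt_2 = 1.944 × 511 = 993.6 ns.
Leg 3: γ = 59.6; Δt_3 = 59.60 × 49.0 = 2920 ns.
Leg 4: γ = 6.29; Δt_4 = 6.290 × 419 = 2636 ns.
Total: 205.7 + 993.6 + 2920 + 2636 ns.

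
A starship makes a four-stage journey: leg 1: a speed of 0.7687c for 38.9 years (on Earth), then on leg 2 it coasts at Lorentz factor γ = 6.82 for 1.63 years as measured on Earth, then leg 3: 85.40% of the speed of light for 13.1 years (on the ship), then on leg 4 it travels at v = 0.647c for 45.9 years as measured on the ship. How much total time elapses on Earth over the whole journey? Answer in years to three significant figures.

Δt = 126 years

Leg 1: 38.9 years is already measured on Earth.
Leg 2: 1.63 years is already measured on Earth.
Leg 3: β = 0.8540; γ = 1/√(1 − 0.8540²) = 1/√0.2707 = 1.922; Δt_3 = 1.922 × 13.1 = 25.18 years.
Leg 4: γ = 1/√(1 − 0.647²) = 1/√0.5814 = 1.311; Δt_4 = 1.311 × 45.9 = 60.20 years.
Total: 38.90 + 1.630 + 25.18 + 60.20 years.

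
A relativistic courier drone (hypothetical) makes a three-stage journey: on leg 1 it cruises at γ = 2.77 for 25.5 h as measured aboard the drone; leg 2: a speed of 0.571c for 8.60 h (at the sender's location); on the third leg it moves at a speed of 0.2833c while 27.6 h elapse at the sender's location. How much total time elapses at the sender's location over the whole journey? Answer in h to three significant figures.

Leg 1: γ = 2.77; Δt_1 = 2.770 × 25.5 = 70.64 h.
Leg 2: 8.60 h is already measured at the sender's location.
Leg 3: 27.6 h is already measured at the sender's location.
Total: 70.64 + 8.600 + 27.60 h.

Δt = 107 h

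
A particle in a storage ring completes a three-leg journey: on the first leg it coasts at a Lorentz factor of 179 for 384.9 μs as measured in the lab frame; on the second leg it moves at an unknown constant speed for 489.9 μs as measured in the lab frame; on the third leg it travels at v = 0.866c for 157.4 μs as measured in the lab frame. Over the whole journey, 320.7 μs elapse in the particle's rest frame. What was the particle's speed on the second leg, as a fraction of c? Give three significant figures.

Leg 1: γ = 179; τ_1 = 384.9/179.0 = 2.150 μs.
Leg 2: speed unknown; τ_2 = 489.9/γ_2.
Leg 3: γ = 1/√(1 − 0.866²) = 1/√0.2500 = 2.000; τ_3 = 157.4/2.000 = 78.71 μs.
Total proper time: 2.150 + τ_2 + 78.71 = 320.7, so τ_2 = 320.7 − 80.86 = 239.8 μs.
γ_2 = 489.9/239.8 = 2.043; β = √(1 − 1/γ²) = √0.7603.

β = 0.872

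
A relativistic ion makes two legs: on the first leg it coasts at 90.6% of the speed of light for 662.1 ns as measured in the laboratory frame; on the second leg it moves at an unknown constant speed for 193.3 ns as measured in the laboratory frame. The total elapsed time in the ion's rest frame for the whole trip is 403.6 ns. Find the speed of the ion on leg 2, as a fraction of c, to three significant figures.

Leg 1: β = 0.906; γ = 1/√(1 − 0.906²) = 1/√0.1792 = 2.363; τ_1 = 662.1/2.363 = 280.3 ns.
Leg 2: speed unknown; τ_2 = 193.3/γ_2.
Total proper time: 280.3 + τ_2 = 403.6, so τ_2 = 403.6 − 280.3 = 123.3 ns.
γ_2 = 193.3/123.3 = 1.567; β = √(1 − 1/γ²) = √0.5928.

β = 0.770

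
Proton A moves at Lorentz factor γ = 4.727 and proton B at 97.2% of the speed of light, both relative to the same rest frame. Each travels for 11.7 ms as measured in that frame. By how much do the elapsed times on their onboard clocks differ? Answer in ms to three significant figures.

|τ_A − τ_B| = 0.274 ms

A: γ = 4.727; τ_A = 11.7/4.727 = 2.475 ms.
B: β = 0.972; γ = 1/√(1 − 0.972²) = 1/√0.05522 = 4.256; τ_B = 11.7/4.256 = 2.749 ms.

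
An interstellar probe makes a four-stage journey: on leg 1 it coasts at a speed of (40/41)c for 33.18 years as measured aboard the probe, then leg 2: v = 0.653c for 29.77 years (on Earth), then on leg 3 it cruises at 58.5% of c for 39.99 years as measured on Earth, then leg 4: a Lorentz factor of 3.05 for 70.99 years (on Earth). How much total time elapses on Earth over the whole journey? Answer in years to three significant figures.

Leg 1: γ = 1/√(1 − (40/41)²) = 41/9 ≈ 4.556; Δt_1 = 4.556 × 33.18 = 151.2 years.
Leg 2: 29.77 years is already measured on Earth.
Leg 3: 39.99 years is already measured on Earth.
Leg 4: 70.99 years is already measured on Earth.
Total: 151.2 + 29.77 + 39.99 + 70.99 years.

Δt = 292 years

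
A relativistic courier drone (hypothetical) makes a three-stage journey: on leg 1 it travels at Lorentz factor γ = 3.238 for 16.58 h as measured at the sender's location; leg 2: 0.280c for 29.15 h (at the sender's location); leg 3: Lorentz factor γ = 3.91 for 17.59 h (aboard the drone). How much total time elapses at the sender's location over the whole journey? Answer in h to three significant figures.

Leg 1: 16.58 h is already measured at the sender's location.
Leg 2: 29.15 h is already measured at the sender's location.
Leg 3: γ = 3.91; Δt_3 = 3.910 × 17.59 = 68.78 h.
Total: 16.58 + 29.15 + 68.78 h.

Δt = 115 h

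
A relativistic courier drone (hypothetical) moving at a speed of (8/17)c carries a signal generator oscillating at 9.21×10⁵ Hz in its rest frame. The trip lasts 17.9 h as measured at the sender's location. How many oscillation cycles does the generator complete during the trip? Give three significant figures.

N = 5.24×10¹⁰

γ = 1/√(1 − (8/17)²) = 17/15 ≈ 1.133
The oscillator's own cycle count is N = f × τ where τ is the proper time aboard the drone. τ = Δt/γ = 17.9/1.133 = 15.79 h = 5.686×10⁴ s.
N = 9.21×10⁵ × 5.686×10⁴ = 5.237×10¹⁰.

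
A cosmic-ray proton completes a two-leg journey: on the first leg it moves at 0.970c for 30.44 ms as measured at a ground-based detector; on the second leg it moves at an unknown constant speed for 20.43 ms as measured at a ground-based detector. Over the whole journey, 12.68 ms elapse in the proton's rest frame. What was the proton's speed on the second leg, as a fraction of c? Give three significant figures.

Leg 1: γ = 1/√(1 − 0.970²) = 1/√0.05910 = 4.113; τ_1 = 30.44/4.113 = 7.400 ms.
Leg 2: speed unknown; τ_2 = 20.43/γ_2.
Total proper time: 7.400 + τ_2 = 12.68, so τ_2 = 12.68 − 7.400 = 5.280 ms.
γ_2 = 20.43/5.280 = 3.869; β = √(1 − 1/γ²) = √0.9332.

β = 0.966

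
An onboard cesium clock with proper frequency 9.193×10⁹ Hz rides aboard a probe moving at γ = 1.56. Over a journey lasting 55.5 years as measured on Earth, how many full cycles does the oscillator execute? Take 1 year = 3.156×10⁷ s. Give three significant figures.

N = 1.03×10¹⁹

γ = 1.56
The oscillator's own cycle count is N = f × τ where τ is the proper time aboard the probe. τ = Δt/γ = 55.5/1.560 = 35.58 years = 1.123×10⁹ s.
N = 9.193×10⁹ × 1.123×10⁹ = 1.032×10¹⁹.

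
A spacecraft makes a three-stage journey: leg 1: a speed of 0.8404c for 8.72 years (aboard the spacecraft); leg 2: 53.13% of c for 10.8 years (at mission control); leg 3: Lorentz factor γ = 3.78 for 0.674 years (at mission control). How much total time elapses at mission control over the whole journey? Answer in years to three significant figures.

Δt = 27.6 years

Leg 1: γ = 1/√(1 − 0.8404²) = 1/√0.2937 = 1.845; Δt_1 = 1.845 × 8.72 = 16.09 years.
Leg 2: 10.8 years is already measured at mission control.
Leg 3: 0.674 years is already measured at mission control.
Total: 16.09 + 10.80 + 0.6740 years.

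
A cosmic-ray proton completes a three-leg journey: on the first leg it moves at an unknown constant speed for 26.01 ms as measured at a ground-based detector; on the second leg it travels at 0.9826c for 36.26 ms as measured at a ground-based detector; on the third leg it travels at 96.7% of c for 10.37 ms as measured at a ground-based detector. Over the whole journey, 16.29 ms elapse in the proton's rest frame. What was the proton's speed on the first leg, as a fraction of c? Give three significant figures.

β = 0.964

Leg 1: speed unknown; τ_1 = 26.01/γ_1.
Leg 2: γ = 1/√(1 − 0.9826²) = 1/√0.03450 = 5.384; τ_2 = 36.26/5.384 = 6.735 ms.
Leg 3: β = 0.967; γ = 1/√(1 − 0.967²) = 1/√0.06491 = 3.925; τ_3 = 10.37/3.925 = 2.642 ms.
Total proper time: τ_1 + 6.735 + 2.642 = 16.29, so τ_1 = 16.29 − 9.377 = 6.913 ms.
γ_1 = 26.01/6.913 = 3.762; β = √(1 − 1/γ²) = √0.9294.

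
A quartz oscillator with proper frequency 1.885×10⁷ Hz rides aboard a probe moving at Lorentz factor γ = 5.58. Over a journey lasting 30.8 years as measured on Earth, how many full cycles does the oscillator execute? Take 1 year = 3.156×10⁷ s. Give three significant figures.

γ = 5.58
The oscillator's own cycle count is N = f × τ where τ is the proper time aboard the probe. τ = Δt/γ = 30.8/5.580 = 5.520 years = 1.742×10⁸ s.
N = 1.885×10⁷ × 1.742×10⁸ = 3.284×10¹⁵.

N = 3.28×10¹⁵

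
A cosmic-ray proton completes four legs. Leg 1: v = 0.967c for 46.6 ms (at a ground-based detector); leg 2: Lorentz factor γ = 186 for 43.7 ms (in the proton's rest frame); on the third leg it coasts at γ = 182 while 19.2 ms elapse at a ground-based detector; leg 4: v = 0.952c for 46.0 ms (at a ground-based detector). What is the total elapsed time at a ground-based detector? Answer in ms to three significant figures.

Leg 1: 46.6 ms is already measured at a ground-based detector.
Leg 2: γ = 186; Δt_2 = 186.0 × 43.7 = 8128 ms.
Leg 3: 19.2 ms is already measured at a ground-based detector.
Leg 4: 46.0 ms is already measured at a ground-based detector.
Total: 46.60 + 8128 + 19.20 + 46.00 ms.

Δt = 8240 ms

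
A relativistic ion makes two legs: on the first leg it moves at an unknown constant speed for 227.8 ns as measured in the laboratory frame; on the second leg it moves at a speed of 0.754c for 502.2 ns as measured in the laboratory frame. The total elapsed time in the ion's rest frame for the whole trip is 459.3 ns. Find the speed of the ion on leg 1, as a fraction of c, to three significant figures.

β = 0.823

Leg 1: speed unknown; τ_1 = 227.8/γ_1.
Leg 2: γ = 1/√(1 − 0.754²) = 1/√0.4315 = 1.522; τ_2 = 502.2/1.522 = 329.9 ns.
Total proper time: τ_1 + 329.9 = 459.3, so τ_1 = 459.3 − 329.9 = 129.4 ns.
γ_1 = 227.8/129.4 = 1.760; β = √(1 − 1/γ²) = √0.6772.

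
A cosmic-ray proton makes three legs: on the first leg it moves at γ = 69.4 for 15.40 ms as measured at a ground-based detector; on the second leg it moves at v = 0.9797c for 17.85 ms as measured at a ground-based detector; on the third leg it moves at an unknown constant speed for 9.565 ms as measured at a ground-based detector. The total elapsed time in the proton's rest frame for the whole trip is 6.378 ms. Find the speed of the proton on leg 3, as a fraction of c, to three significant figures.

β = 0.963

Leg 1: γ = 69.4; τ_1 = 15.40/69.40 = 0.2219 ms.
Leg 2: γ = 1/√(1 − 0.9797²) = 1/√0.04019 = 4.988; τ_2 = 17.85/4.988 = 3.578 ms.
Leg 3: speed unknown; τ_3 = 9.565/γ_3.
Total proper time: 0.2219 + 3.578 + τ_3 = 6.378, so τ_3 = 6.378 − 3.800 = 2.578 ms.
γ_3 = 9.565/2.578 = 3.711; β = √(1 − 1/γ²) = √0.9274.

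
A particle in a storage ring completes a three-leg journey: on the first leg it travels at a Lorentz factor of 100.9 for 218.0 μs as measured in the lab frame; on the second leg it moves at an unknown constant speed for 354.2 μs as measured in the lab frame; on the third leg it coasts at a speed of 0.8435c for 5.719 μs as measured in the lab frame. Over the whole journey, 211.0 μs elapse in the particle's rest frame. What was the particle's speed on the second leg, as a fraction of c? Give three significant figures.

Leg 1: γ = 100.9; τ_1 = 218.0/100.9 = 2.161 μs.
Leg 2: speed unknown; τ_2 = 354.2/γ_2.
Leg 3: γ = 1/√(1 − 0.8435²) = 1/√0.2885 = 1.862; τ_3 = 5.719/1.862 = 3.072 μs.
Total proper time: 2.161 + τ_2 + 3.072 = 211.0, so τ_2 = 211.0 − 5.232 = 205.8 μs.
γ_2 = 354.2/205.8 = 1.721; β = √(1 − 1/γ²) = √0.6625.

β = 0.814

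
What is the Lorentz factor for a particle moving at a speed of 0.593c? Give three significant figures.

γ = 1.24

γ = 1/√(1 − 0.593²) = 1/√0.6484 = 1.242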